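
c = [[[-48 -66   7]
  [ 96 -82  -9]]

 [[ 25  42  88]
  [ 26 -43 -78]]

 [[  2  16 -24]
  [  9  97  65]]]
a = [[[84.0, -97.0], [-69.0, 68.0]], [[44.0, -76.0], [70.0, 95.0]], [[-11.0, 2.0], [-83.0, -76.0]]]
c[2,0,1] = 16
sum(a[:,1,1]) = 87.0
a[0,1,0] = -69.0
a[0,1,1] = 68.0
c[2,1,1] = 97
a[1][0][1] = -76.0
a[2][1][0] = -83.0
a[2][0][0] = -11.0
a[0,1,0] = -69.0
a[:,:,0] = [[84.0, -69.0], [44.0, 70.0], [-11.0, -83.0]]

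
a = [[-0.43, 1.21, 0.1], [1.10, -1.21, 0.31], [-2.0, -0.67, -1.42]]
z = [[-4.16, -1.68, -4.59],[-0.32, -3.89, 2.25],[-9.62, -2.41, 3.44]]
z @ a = [[9.12,0.07,5.58], [-8.64,2.81,-4.43], [-5.39,-11.03,-6.59]]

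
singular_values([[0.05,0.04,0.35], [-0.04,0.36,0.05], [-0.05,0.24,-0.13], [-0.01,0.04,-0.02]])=[0.44, 0.38, 0.0]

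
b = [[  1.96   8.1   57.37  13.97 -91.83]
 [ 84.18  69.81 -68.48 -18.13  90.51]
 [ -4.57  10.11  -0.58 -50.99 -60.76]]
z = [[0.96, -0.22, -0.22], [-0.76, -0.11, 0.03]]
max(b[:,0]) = 84.18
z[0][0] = 0.959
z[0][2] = -0.225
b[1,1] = 69.81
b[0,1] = 8.1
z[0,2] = -0.225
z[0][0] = 0.959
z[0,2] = -0.225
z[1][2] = 0.026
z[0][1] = -0.216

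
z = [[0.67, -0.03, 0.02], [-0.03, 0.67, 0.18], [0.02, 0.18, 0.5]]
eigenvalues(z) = [0.38, 0.67, 0.79]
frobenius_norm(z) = 1.10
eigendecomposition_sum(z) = [[0.00, 0.02, -0.04], [0.02, 0.11, -0.17], [-0.04, -0.17, 0.27]] + [[0.65, 0.03, 0.11], [0.03, 0.00, 0.01], [0.11, 0.01, 0.02]] + [[0.01,-0.08,-0.05], [-0.08,0.56,0.35], [-0.05,0.35,0.21]]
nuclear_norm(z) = 1.84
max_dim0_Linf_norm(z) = 0.67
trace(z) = 1.84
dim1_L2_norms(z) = [0.67, 0.69, 0.53]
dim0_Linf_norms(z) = [0.67, 0.67, 0.5]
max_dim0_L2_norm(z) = 0.69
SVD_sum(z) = [[0.01, -0.08, -0.05], [-0.08, 0.56, 0.35], [-0.05, 0.35, 0.21]] + [[0.65,0.03,0.11], [0.03,0.00,0.01], [0.11,0.01,0.02]] + [[0.0, 0.02, -0.04],[0.02, 0.11, -0.17],[-0.04, -0.17, 0.27]]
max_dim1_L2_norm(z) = 0.69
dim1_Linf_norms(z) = [0.67, 0.67, 0.5]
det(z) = 0.20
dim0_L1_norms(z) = [0.72, 0.88, 0.7]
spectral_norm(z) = 0.79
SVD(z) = [[0.13, 0.99, -0.11],[-0.84, 0.05, -0.54],[-0.52, 0.16, 0.84]] @ diag([0.7859519129501703, 0.6718876097230193, 0.38216047732681035]) @ [[0.13,-0.84,-0.52],[0.99,0.05,0.16],[-0.11,-0.54,0.84]]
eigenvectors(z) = [[-0.11, -0.99, -0.13], [-0.54, -0.05, 0.84], [0.84, -0.16, 0.52]]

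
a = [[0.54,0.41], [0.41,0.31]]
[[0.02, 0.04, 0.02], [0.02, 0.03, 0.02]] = a@[[0.04, 0.06, -0.00], [-0.00, 0.02, 0.06]]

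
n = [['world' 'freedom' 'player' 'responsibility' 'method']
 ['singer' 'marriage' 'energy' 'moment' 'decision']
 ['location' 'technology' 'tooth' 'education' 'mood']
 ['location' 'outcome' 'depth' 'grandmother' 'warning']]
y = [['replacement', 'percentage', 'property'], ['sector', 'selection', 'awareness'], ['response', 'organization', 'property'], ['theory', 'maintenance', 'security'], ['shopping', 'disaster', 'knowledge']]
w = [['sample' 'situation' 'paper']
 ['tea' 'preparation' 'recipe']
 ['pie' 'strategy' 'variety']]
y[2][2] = 'property'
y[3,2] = 'security'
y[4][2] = 'knowledge'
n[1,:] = ['singer', 'marriage', 'energy', 'moment', 'decision']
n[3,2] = 'depth'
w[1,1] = 'preparation'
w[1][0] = 'tea'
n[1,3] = 'moment'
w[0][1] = 'situation'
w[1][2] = 'recipe'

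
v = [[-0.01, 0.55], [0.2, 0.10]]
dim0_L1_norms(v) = [0.21, 0.65]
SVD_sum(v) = [[0.03, 0.55], [0.01, 0.11]] + [[-0.04, 0.00], [0.19, -0.01]]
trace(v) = 0.09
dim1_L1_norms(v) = [0.56, 0.3]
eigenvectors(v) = [[-0.89, -0.81], [0.46, -0.58]]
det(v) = -0.11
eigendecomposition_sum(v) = [[-0.17,0.24], [0.09,-0.12]] + [[0.16, 0.31], [0.11, 0.22]]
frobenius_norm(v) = 0.59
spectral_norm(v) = 0.56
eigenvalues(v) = [-0.29, 0.38]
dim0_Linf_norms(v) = [0.2, 0.55]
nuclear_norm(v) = 0.76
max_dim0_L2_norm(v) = 0.56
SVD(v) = [[0.98, 0.2], [0.20, -0.98]] @ diag([0.5597049831608711, 0.19831876316901803]) @ [[0.05, 1.00], [-1.0, 0.05]]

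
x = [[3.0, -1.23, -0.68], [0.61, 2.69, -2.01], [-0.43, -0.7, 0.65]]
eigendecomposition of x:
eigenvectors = [[(-0.74+0j),-0.74-0.00j,(0.38+0j)], [(0.08+0.64j),(0.08-0.64j),0.50+0.00j], [0.04-0.19j,0.04+0.19j,0.78+0.00j]]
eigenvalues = [(3.17+0.89j), (3.17-0.89j), (-0+0j)]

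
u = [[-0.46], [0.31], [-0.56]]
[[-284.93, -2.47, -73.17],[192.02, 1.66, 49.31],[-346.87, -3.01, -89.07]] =u @ [[619.41, 5.37, 159.06]]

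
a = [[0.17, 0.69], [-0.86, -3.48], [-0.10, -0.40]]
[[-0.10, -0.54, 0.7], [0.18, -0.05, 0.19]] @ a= [[0.38,1.53], [0.05,0.22]]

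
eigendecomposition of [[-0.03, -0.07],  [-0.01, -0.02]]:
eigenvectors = [[-0.95, 0.91], [-0.30, -0.41]]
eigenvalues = [-0.05, 0.0]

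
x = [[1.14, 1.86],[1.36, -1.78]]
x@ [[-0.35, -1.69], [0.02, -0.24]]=[[-0.36, -2.37],[-0.51, -1.87]]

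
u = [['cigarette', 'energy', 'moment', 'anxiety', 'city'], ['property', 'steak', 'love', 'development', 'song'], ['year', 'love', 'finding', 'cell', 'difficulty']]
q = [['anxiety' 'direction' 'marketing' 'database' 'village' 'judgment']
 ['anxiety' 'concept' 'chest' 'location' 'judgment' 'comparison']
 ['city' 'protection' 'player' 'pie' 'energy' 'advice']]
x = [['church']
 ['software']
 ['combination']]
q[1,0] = 'anxiety'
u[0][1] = 'energy'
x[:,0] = ['church', 'software', 'combination']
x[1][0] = 'software'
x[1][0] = 'software'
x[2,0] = 'combination'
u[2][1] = 'love'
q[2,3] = 'pie'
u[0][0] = 'cigarette'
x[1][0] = 'software'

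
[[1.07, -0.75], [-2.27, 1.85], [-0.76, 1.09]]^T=[[1.07, -2.27, -0.76], [-0.75, 1.85, 1.09]]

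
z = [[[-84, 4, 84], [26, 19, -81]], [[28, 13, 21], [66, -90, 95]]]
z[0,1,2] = -81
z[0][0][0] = -84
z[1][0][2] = 21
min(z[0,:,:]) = -84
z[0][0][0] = -84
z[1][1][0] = 66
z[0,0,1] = 4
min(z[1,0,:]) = 13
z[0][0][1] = 4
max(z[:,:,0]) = 66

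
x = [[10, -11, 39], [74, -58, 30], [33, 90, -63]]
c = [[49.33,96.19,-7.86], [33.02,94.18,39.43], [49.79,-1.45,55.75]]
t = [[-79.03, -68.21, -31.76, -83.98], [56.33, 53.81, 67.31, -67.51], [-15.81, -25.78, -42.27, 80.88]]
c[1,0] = 33.02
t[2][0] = -15.81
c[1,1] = 94.18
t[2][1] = -25.78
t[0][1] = -68.21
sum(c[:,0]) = 132.14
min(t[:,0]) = -79.03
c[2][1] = -1.45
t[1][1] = 53.81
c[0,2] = -7.86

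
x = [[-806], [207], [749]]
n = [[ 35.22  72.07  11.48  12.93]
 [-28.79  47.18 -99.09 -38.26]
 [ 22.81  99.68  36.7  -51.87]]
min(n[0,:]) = 11.48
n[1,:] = [-28.79, 47.18, -99.09, -38.26]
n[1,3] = -38.26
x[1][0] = 207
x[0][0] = -806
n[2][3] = -51.87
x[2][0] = 749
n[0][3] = 12.93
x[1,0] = 207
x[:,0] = [-806, 207, 749]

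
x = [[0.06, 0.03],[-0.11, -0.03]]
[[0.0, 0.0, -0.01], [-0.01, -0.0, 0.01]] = x@[[0.12,0.00,-0.11], [-0.08,0.05,-0.07]]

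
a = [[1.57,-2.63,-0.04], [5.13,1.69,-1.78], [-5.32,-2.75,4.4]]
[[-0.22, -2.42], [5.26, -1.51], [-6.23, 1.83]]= a @ [[0.81, -0.39], [0.57, 0.68], [-0.08, 0.37]]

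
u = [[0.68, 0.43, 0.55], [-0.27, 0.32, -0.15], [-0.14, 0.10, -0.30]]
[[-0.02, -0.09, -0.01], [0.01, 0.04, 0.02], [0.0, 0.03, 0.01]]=u @[[-0.04,-0.11,-0.03],[0.00,0.01,0.03],[0.01,-0.03,-0.01]]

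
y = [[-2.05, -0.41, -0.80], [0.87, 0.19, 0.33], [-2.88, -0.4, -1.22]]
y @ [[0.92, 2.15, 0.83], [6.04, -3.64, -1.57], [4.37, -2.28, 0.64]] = [[-7.86,-1.09,-1.57], [3.39,0.43,0.64], [-10.40,-1.95,-2.54]]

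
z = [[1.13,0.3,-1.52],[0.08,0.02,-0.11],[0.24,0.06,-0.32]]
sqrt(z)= [[(1.22-0.01j),0.27+0.03j,-1.56+0.02j],[0.09-0.01j,(0.04+0.04j),-0.14+0.02j],[(0.25-0.01j),(0.02+0.03j),-0.28+0.02j]]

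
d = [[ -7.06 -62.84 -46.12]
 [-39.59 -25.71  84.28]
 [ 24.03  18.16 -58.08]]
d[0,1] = -62.84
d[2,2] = -58.08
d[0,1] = -62.84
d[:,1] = [-62.84, -25.71, 18.16]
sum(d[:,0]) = -22.620000000000005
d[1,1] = -25.71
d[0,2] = -46.12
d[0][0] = -7.06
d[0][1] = -62.84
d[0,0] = -7.06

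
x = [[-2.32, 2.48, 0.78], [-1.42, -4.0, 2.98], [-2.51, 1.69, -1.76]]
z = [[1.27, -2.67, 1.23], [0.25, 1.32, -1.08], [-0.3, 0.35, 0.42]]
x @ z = [[-2.56, 9.74, -5.20], [-3.7, -0.45, 3.82], [-2.24, 8.32, -5.65]]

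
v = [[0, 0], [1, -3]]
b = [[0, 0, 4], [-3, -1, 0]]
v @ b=[[0, 0, 0], [9, 3, 4]]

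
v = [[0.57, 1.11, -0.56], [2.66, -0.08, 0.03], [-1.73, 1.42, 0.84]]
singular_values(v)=[3.35, 1.65, 0.84]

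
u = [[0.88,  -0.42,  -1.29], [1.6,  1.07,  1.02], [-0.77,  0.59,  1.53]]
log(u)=[[-1.71+1.08j, -0.04-0.12j, -2.36+0.99j], [6.39-3.36j, -0.45+0.38j, (5.6-3.08j)], [-3.43+1.84j, (0.67-0.21j), -2.31+1.68j]]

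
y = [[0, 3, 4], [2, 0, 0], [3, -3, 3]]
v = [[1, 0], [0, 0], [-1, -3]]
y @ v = [[-4, -12], [2, 0], [0, -9]]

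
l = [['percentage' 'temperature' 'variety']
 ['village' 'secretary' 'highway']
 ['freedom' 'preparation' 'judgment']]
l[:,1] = ['temperature', 'secretary', 'preparation']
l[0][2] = 'variety'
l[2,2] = 'judgment'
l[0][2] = 'variety'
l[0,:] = ['percentage', 'temperature', 'variety']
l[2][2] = 'judgment'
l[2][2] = 'judgment'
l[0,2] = 'variety'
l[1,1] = 'secretary'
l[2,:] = ['freedom', 'preparation', 'judgment']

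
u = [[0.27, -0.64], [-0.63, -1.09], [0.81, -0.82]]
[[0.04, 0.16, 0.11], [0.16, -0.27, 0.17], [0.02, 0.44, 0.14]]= u @ [[-0.08,0.50,0.01], [-0.10,-0.04,-0.16]]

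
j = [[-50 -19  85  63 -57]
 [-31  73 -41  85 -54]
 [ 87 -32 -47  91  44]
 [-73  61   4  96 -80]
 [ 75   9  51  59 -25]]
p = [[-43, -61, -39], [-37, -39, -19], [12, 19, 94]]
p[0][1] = -61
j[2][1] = -32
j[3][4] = -80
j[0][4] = -57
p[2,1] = 19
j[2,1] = -32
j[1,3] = 85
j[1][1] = 73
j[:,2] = [85, -41, -47, 4, 51]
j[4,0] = 75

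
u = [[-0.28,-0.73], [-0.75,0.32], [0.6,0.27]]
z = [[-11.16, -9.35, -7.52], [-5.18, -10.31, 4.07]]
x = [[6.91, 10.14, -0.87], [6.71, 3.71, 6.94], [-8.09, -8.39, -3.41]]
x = u @ z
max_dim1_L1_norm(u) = 1.07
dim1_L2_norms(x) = [12.3, 10.34, 12.14]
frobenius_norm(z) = 20.45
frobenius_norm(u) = 1.31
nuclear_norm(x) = 25.86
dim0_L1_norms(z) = [16.34, 19.66, 11.59]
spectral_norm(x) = 18.91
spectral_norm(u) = 1.02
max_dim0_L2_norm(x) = 13.67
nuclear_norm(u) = 1.84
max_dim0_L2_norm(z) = 13.92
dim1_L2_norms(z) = [16.39, 12.23]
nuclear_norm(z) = 27.09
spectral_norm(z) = 18.61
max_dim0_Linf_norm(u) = 0.75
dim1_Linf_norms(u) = [0.73, 0.75, 0.6]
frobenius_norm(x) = 20.14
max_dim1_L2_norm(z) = 16.39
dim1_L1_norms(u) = [1.01, 1.07, 0.87]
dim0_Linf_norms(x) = [8.09, 10.14, 6.94]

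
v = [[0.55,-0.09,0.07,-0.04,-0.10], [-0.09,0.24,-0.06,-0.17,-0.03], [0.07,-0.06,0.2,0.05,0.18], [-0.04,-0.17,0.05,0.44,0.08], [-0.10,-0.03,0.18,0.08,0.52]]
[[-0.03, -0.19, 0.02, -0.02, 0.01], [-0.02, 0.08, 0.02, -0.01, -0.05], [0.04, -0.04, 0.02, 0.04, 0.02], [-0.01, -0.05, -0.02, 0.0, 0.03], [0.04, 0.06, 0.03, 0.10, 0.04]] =v @ [[-0.12, -0.3, 0.05, -0.01, 0.00], [-0.14, 0.15, 0.12, -0.05, -0.22], [0.22, -0.12, 0.10, 0.01, -0.04], [-0.10, -0.10, -0.01, -0.05, -0.02], [-0.02, 0.12, 0.04, 0.20, 0.08]]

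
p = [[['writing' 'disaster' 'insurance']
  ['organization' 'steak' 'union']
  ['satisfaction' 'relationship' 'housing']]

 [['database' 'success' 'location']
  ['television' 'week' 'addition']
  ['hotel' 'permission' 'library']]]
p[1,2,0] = 'hotel'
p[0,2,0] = 'satisfaction'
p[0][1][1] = 'steak'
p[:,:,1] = [['disaster', 'steak', 'relationship'], ['success', 'week', 'permission']]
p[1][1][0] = 'television'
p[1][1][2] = 'addition'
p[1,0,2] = 'location'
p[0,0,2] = 'insurance'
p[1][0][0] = 'database'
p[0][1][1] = 'steak'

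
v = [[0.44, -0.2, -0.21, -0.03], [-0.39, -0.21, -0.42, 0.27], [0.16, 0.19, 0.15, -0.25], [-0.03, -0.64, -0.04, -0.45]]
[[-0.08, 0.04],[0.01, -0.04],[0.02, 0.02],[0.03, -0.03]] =v @ [[-0.16, 0.10], [0.06, 0.05], [0.01, -0.03], [-0.15, -0.01]]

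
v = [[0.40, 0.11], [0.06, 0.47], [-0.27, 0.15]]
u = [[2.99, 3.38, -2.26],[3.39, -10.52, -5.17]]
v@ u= [[1.57, 0.19, -1.47],[1.77, -4.74, -2.57],[-0.30, -2.49, -0.17]]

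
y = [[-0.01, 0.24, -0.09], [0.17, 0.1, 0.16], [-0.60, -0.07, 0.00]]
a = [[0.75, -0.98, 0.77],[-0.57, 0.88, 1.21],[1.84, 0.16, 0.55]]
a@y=[[-0.64, 0.03, -0.22], [-0.57, -0.13, 0.19], [-0.32, 0.42, -0.14]]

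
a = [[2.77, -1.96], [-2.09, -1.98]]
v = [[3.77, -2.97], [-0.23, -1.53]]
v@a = [[16.65, -1.51], [2.56, 3.48]]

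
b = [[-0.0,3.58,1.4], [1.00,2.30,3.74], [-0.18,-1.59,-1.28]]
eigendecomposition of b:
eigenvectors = [[0.82+0.00j, (0.92+0j), (0.92-0j)], [(0.47+0j), 0.07+0.19j, (0.07-0.19j)], [(-0.32+0j), (-0.32-0.12j), (-0.32+0.12j)]]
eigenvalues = [(1.48+0j), (-0.23+0.55j), (-0.23-0.55j)]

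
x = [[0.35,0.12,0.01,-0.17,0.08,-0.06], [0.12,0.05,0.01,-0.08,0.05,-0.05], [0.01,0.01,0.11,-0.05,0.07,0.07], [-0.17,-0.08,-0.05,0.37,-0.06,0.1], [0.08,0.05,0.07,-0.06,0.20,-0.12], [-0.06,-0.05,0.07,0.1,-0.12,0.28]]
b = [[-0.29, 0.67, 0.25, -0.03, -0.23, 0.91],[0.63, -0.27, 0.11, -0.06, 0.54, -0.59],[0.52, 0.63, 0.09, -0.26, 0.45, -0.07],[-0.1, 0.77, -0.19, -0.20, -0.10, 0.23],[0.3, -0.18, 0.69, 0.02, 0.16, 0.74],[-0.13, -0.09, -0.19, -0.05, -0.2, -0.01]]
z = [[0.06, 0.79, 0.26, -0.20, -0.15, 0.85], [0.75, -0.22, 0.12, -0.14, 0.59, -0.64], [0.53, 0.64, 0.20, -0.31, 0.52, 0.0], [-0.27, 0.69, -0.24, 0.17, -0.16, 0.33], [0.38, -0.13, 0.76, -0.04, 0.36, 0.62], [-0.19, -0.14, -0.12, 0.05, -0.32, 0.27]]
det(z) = 0.01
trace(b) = -0.52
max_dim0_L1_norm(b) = 2.61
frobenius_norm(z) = 2.50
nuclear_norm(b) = 4.19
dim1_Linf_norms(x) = [0.35, 0.12, 0.11, 0.37, 0.2, 0.28]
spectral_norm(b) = 1.67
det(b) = -0.00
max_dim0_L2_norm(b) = 1.33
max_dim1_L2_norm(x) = 0.43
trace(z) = 0.84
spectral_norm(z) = 1.67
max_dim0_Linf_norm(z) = 0.85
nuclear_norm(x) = 1.36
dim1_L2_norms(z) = [1.22, 1.18, 1.05, 0.88, 1.12, 0.5]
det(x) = 0.00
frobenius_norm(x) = 0.78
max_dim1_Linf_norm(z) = 0.85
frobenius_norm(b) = 2.36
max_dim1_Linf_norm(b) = 0.91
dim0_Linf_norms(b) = [0.63, 0.77, 0.69, 0.26, 0.54, 0.91]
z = b + x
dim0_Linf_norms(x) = [0.35, 0.12, 0.11, 0.37, 0.2, 0.28]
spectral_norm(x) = 0.66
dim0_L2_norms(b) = [0.93, 1.25, 0.79, 0.34, 0.79, 1.33]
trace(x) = 1.36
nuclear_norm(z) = 4.71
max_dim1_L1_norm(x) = 0.83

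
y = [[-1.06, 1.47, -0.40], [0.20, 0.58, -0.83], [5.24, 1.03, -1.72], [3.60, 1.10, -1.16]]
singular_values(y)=[6.89, 1.94, 0.47]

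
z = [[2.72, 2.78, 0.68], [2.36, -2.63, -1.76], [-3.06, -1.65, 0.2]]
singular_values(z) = [5.17, 4.06, 0.18]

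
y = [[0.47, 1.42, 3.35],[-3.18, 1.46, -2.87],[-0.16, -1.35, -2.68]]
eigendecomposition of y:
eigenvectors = [[0.27,0.65,-0.74], [0.91,0.66,-0.13], [-0.31,-0.38,0.65]]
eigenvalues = [1.49, -0.02, -2.23]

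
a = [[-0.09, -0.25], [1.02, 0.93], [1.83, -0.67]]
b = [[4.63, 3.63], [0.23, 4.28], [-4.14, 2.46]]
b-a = [[4.72, 3.88], [-0.79, 3.35], [-5.97, 3.13]]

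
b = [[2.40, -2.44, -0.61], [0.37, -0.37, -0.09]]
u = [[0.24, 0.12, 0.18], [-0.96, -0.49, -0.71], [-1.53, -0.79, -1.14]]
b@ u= [[3.85,  1.97,  2.86], [0.58,  0.30,  0.43]]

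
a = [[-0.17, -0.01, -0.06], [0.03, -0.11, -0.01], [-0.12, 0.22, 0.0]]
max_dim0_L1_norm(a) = 0.34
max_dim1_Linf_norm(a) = 0.22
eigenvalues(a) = [-0.21, 0.0, -0.07]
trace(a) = -0.28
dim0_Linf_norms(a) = [0.17, 0.22, 0.06]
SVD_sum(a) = [[-0.06, 0.08, -0.01], [0.06, -0.08, 0.01], [-0.15, 0.2, -0.01]] + [[-0.11, -0.09, -0.05], [-0.03, -0.03, -0.02], [0.03, 0.02, 0.01]] + [[0.0, 0.0, -0.00], [-0.00, -0.0, 0.00], [-0.0, -0.00, 0.0]]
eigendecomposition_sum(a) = [[-0.17, 0.07, -0.04], [0.04, -0.02, 0.01], [-0.13, 0.06, -0.03]] + [[0.0, -0.00, -0.0], [0.0, -0.00, -0.0], [-0.00, 0.0, 0.0]] + [[-0.0, -0.08, -0.02], [-0.01, -0.09, -0.02], [0.01, 0.16, 0.03]]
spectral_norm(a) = 0.29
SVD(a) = [[-0.34, -0.93, -0.15], [0.37, -0.28, 0.89], [-0.86, 0.25, 0.44]] @ diag([0.28609197491955574, 0.16325236918337133, 0.00021410895490998628]) @ [[0.61,  -0.79,  0.06], [0.73,  0.58,  0.36], [-0.32,  -0.17,  0.93]]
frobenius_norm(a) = 0.33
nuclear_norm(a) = 0.45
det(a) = 0.00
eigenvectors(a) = [[0.78, -0.32, 0.41], [-0.17, -0.17, 0.46], [0.61, 0.93, -0.79]]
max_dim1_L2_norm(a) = 0.25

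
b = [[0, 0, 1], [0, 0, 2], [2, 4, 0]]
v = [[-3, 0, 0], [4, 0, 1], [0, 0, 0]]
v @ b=[[0, 0, -3], [2, 4, 4], [0, 0, 0]]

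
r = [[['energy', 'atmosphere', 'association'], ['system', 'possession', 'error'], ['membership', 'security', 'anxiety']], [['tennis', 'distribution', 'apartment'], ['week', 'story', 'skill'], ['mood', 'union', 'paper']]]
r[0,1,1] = 'possession'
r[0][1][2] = 'error'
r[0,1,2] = 'error'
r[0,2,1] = 'security'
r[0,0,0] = 'energy'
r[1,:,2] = ['apartment', 'skill', 'paper']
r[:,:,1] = [['atmosphere', 'possession', 'security'], ['distribution', 'story', 'union']]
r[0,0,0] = 'energy'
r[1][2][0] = 'mood'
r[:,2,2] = ['anxiety', 'paper']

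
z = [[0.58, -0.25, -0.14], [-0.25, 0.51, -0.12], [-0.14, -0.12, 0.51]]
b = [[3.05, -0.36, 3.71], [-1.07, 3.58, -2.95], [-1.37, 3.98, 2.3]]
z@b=[[2.23,-1.66,2.57], [-1.14,1.44,-2.71], [-1.00,1.65,1.01]]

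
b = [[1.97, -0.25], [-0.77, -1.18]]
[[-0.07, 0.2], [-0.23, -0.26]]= b @[[-0.01, 0.12], [0.2, 0.14]]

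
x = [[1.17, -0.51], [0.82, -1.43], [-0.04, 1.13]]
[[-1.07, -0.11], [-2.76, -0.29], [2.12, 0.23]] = x @ [[-0.1, -0.01],[1.87, 0.20]]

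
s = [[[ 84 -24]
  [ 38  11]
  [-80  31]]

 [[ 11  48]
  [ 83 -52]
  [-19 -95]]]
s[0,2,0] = -80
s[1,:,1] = [48, -52, -95]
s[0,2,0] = -80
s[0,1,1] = 11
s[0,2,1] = 31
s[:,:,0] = [[84, 38, -80], [11, 83, -19]]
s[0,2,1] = 31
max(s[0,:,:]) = 84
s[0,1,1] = 11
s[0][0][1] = -24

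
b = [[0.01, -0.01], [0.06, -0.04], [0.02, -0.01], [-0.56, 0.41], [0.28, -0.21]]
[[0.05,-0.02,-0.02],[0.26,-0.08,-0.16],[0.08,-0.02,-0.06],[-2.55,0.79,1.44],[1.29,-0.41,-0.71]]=b@[[2.05, 0.28, -3.9],[-3.42, 2.32, -1.81]]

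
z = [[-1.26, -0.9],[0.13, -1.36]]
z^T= [[-1.26, 0.13],  [-0.9, -1.36]]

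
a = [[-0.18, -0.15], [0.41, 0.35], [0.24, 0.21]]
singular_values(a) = [0.67, 0.0]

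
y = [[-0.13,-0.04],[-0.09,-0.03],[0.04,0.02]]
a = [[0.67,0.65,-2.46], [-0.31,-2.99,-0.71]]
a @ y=[[-0.24, -0.1],[0.28, 0.09]]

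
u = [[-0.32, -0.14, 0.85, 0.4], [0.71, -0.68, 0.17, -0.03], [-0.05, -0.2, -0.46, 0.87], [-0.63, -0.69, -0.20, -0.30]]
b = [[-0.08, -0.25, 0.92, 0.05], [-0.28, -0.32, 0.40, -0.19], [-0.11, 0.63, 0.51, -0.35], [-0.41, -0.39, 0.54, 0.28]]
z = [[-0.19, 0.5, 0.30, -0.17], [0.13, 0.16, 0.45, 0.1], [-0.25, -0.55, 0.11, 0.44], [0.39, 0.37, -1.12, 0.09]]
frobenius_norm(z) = 1.67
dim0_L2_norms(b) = [0.51, 0.84, 1.25, 0.49]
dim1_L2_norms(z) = [0.64, 0.5, 0.76, 1.25]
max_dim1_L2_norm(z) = 1.25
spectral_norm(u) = 1.01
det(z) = -0.11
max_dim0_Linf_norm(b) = 0.92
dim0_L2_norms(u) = [1.0, 1.0, 1.0, 1.0]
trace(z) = 0.17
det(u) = 1.01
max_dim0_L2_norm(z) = 1.25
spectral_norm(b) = 1.34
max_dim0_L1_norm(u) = 1.71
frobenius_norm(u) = 2.00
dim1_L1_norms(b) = [1.3, 1.19, 1.6, 1.62]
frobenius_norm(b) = 1.67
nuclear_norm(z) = 2.85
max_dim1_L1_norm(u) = 1.82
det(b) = -0.11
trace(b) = 0.39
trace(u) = -1.76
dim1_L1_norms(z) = [1.16, 0.84, 1.35, 1.97]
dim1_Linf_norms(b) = [0.92, 0.4, 0.63, 0.54]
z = u @ b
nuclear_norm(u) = 4.01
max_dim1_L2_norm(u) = 1.01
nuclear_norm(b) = 2.84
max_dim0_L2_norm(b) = 1.25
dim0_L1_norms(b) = [0.88, 1.59, 2.37, 0.87]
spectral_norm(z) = 1.34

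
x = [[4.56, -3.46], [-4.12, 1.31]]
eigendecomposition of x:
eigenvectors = [[0.81,0.52], [-0.58,0.86]]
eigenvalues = [7.05, -1.18]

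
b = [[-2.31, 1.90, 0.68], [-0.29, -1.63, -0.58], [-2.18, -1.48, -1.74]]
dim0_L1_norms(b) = [4.78, 5.01, 3.0]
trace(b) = -5.68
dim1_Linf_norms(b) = [2.31, 1.63, 2.18]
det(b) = -5.25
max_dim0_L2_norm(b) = 3.19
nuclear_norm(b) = 7.14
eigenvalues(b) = [(-2.54+1.52j), (-2.54-1.52j), (-0.6+0j)]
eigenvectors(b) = [[(0.12-0.62j), (0.12+0.62j), -0.15+0.00j], [0.22+0.17j, (0.22-0.17j), -0.45+0.00j], [0.73+0.00j, 0.73-0.00j, (0.88+0j)]]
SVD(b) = [[0.15, 0.94, -0.31], [-0.45, -0.22, -0.87], [-0.88, 0.27, 0.39]] @ diag([3.446737140076914, 3.217487751026533, 0.4733663055273734]) @ [[0.5, 0.67, 0.55], [-0.84, 0.54, 0.09], [0.23, 0.51, -0.83]]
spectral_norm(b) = 3.45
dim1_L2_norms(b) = [3.07, 1.75, 3.16]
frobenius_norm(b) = 4.74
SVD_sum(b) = [[0.25, 0.34, 0.28],[-0.77, -1.05, -0.86],[-1.51, -2.04, -1.67]] + [[-2.52, 1.64, 0.28], [0.58, -0.38, -0.07], [-0.72, 0.46, 0.08]] + [[-0.03, -0.07, 0.12], [-0.10, -0.21, 0.34], [0.04, 0.09, -0.15]]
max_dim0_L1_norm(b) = 5.01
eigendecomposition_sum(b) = [[-1.14+0.83j,1.01+1.14j,(0.32+0.73j)], [(-0.1-0.61j),(-0.65+0.17j),-0.35-0.02j], [(-1.18-1.11j),-1.07+1.38j,-0.76+0.52j]] + [[-1.14-0.83j, (1.01-1.14j), (0.32-0.73j)], [-0.10+0.61j, (-0.65-0.17j), -0.35+0.02j], [(-1.18+1.11j), -1.07-1.38j, -0.76-0.52j]] + [[(-0.03-0j), -0.11-0.00j, (0.04+0j)], [(-0.09-0j), (-0.34-0j), 0.12+0.00j], [(0.18+0j), 0.66+0.00j, -0.23-0.00j]]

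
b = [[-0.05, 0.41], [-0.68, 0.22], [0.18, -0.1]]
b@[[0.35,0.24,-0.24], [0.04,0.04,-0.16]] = [[-0.00, 0.00, -0.05],[-0.23, -0.15, 0.13],[0.06, 0.04, -0.03]]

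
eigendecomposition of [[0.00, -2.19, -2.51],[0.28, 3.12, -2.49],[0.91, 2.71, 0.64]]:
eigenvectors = [[(-0.93+0j), (0.72+0j), 0.72-0.00j], [0.35+0.00j, (0.02-0.45j), (0.02+0.45j)], [0.16+0.00j, (-0.38-0.36j), -0.38+0.36j]]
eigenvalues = [(1.24+0j), (1.26+2.63j), (1.26-2.63j)]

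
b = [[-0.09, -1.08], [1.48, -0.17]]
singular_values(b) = [1.49, 1.08]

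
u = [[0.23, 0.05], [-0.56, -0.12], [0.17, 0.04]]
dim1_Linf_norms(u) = [0.23, 0.56, 0.17]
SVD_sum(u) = [[0.23, 0.05], [-0.56, -0.12], [0.17, 0.04]] + [[-0.0, 0.0], [-0.00, 0.0], [-0.00, 0.0]]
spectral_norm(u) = 0.64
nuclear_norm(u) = 0.65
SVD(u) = [[-0.37, -0.08], [0.89, -0.32], [-0.27, -0.94]] @ diag([0.6433418726441726, 0.0033518506364616243]) @ [[-0.98,-0.21], [0.21,-0.98]]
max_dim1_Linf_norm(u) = 0.56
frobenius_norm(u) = 0.64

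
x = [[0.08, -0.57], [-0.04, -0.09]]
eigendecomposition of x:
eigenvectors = [[0.99, 0.91],[-0.15, 0.41]]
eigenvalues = [0.17, -0.18]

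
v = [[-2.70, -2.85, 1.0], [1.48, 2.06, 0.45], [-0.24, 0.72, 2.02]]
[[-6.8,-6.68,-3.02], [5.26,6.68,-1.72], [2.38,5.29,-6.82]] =v @[[1.65, -1.54, 2.06], [1.16, 4.14, -1.77], [0.96, 0.96, -2.5]]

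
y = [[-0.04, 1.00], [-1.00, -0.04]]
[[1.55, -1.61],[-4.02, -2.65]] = y @ [[3.95, 2.71], [1.71, -1.50]]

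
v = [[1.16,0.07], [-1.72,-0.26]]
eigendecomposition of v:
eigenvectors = [[0.61, -0.05], [-0.79, 1.00]]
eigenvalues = [1.07, -0.17]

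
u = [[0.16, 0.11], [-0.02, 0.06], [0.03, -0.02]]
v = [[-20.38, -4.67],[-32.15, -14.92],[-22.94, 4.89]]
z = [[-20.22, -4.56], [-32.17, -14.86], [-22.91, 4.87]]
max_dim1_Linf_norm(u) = 0.16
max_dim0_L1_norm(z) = 75.3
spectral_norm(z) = 45.65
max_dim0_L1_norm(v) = 75.47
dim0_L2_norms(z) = [44.37, 16.29]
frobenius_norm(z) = 47.26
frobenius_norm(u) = 0.21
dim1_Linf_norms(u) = [0.16, 0.06, 0.03]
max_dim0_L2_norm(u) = 0.16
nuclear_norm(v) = 58.03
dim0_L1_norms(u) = [0.21, 0.19]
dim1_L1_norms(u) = [0.27, 0.08, 0.05]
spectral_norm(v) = 45.74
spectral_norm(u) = 0.20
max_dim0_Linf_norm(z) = 32.17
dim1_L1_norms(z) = [24.78, 47.03, 27.78]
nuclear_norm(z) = 57.89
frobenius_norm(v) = 47.37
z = u + v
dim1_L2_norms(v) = [20.91, 35.44, 23.46]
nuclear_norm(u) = 0.26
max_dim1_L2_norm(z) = 35.44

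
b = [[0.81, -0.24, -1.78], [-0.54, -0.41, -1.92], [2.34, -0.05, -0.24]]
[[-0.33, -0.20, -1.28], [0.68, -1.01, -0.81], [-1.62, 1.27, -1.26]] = b @ [[-0.71, 0.58, -0.48], [-0.22, -0.18, 0.74], [-0.11, 0.4, 0.4]]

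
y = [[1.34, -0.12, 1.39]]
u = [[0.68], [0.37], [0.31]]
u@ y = [[0.91, -0.08, 0.95], [0.5, -0.04, 0.51], [0.42, -0.04, 0.43]]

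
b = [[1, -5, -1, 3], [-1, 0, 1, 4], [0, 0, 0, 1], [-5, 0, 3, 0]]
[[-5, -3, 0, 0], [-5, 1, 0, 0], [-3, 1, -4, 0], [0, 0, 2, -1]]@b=[[-2, 25, 2, -27], [-6, 25, 6, -11], [-4, 15, 4, -9], [5, 0, -3, 2]]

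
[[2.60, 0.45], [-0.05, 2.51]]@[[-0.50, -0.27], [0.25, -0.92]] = [[-1.19, -1.12], [0.65, -2.3]]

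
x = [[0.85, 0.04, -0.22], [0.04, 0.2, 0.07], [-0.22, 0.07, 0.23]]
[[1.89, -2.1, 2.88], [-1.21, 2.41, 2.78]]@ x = [[0.89, -0.14, 0.1], [-1.54, 0.63, 1.07]]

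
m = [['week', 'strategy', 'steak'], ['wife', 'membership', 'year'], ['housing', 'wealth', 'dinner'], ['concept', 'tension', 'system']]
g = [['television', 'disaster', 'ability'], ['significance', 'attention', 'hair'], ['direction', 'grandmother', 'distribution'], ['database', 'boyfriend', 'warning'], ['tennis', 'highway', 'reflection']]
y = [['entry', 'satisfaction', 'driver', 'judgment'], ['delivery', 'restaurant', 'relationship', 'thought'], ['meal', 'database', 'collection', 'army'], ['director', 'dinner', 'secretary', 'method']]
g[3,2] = 'warning'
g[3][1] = 'boyfriend'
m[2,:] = ['housing', 'wealth', 'dinner']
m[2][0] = 'housing'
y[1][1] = 'restaurant'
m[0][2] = 'steak'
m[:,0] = ['week', 'wife', 'housing', 'concept']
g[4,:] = ['tennis', 'highway', 'reflection']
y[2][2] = 'collection'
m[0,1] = 'strategy'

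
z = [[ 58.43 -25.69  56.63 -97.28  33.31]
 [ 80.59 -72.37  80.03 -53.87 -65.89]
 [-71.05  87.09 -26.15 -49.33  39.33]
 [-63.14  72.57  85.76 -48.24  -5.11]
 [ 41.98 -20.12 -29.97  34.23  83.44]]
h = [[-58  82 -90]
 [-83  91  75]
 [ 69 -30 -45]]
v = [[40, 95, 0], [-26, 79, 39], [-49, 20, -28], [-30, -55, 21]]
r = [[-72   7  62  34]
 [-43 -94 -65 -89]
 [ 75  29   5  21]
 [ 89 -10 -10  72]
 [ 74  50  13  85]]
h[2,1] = -30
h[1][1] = 91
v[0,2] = 0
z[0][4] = 33.31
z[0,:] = [58.43, -25.69, 56.63, -97.28, 33.31]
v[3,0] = -30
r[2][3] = 21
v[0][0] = 40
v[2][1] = 20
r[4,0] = 74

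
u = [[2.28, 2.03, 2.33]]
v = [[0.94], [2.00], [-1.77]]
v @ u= [[2.14, 1.91, 2.19], [4.56, 4.06, 4.66], [-4.04, -3.59, -4.12]]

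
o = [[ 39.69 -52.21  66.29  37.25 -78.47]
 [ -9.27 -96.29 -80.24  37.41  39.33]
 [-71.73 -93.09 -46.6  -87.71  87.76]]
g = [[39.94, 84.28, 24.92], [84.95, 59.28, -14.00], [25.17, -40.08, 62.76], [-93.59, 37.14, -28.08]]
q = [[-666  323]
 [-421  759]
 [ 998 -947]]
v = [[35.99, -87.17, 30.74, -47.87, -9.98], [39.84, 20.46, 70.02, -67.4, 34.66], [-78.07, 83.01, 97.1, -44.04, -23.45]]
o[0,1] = -52.21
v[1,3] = -67.4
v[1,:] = [39.84, 20.46, 70.02, -67.4, 34.66]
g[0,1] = 84.28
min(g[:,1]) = -40.08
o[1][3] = 37.41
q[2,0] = 998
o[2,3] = -87.71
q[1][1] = 759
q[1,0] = -421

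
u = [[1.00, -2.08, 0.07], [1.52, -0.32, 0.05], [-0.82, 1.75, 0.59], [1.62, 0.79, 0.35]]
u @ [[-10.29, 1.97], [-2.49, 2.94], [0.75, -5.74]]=[[-5.06, -4.55], [-14.81, 1.77], [4.52, 0.14], [-18.37, 3.51]]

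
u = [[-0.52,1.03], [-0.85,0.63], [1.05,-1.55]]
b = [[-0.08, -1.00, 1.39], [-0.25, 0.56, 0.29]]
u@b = [[-0.22, 1.10, -0.42], [-0.09, 1.20, -1.0], [0.3, -1.92, 1.01]]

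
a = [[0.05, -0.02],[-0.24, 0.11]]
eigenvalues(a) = [0.0, 0.16]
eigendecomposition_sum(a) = [[0.00, 0.0], [0.01, 0.00]] + [[0.05, -0.02], [-0.25, 0.11]]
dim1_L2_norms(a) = [0.05, 0.26]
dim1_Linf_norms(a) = [0.05, 0.24]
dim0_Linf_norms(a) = [0.24, 0.11]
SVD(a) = [[-0.2, 0.98], [0.98, 0.20]] @ diag([0.26943134572861777, 0.0025980644460910905]) @ [[-0.91,0.41],[0.41,0.91]]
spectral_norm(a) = 0.27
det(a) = 0.00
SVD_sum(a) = [[0.05, -0.02], [-0.24, 0.11]] + [[0.00, 0.00],[0.0, 0.0]]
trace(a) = 0.16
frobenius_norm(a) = 0.27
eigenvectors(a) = [[-0.40, 0.19], [-0.92, -0.98]]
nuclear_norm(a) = 0.27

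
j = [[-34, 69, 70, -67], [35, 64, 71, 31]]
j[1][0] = 35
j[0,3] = -67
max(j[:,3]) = 31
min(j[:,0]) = -34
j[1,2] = 71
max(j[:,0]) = 35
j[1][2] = 71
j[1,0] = 35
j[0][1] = 69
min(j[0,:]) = -67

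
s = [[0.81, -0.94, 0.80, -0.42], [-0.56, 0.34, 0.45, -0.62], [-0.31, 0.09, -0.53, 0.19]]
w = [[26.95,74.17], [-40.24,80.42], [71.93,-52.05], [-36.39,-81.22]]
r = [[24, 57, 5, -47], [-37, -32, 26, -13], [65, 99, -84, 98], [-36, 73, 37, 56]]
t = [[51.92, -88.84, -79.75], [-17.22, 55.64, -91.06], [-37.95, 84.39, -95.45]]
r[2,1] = 99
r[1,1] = -32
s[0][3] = -0.416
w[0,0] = 26.95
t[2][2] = -95.45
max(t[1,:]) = 55.64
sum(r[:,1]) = 197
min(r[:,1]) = -32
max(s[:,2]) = 0.799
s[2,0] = -0.311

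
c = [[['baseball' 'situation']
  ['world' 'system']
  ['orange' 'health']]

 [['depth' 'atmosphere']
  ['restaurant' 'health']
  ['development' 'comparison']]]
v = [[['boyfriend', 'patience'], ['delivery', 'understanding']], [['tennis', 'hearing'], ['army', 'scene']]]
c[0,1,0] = 'world'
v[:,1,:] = [['delivery', 'understanding'], ['army', 'scene']]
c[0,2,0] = 'orange'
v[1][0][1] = 'hearing'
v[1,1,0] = 'army'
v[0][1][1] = 'understanding'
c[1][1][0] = 'restaurant'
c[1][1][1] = 'health'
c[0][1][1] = 'system'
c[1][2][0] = 'development'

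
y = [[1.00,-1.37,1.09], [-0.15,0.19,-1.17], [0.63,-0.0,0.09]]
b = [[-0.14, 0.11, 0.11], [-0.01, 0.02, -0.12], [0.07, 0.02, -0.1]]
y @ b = [[-0.05, 0.1, 0.17], [-0.06, -0.04, 0.08], [-0.08, 0.07, 0.06]]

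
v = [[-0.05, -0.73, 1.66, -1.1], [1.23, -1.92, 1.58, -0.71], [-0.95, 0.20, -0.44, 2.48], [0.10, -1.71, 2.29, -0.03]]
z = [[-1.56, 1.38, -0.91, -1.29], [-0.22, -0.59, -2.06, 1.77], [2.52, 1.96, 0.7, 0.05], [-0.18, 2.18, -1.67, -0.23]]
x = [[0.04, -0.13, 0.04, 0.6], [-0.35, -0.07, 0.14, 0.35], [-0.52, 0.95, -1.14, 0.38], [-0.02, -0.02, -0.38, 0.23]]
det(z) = 0.05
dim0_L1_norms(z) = [4.48, 6.11, 5.34, 3.34]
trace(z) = -1.68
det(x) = -0.08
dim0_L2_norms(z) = [2.98, 3.29, 2.89, 2.2]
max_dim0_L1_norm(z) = 6.11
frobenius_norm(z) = 5.74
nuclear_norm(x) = 2.96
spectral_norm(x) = 1.65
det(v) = -0.00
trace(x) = -0.94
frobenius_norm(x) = 1.86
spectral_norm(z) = 3.61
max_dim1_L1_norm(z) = 5.23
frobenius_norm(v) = 5.31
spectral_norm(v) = 4.54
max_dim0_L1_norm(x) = 1.7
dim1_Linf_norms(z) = [1.56, 2.06, 2.52, 2.18]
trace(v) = -2.44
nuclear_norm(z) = 9.87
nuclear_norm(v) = 8.19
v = z @ x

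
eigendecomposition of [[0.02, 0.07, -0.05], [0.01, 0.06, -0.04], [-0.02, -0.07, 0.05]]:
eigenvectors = [[0.62, 0.59, 0.32], [0.48, -0.55, 0.49], [-0.62, -0.59, 0.81]]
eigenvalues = [0.12, 0.01, 0.0]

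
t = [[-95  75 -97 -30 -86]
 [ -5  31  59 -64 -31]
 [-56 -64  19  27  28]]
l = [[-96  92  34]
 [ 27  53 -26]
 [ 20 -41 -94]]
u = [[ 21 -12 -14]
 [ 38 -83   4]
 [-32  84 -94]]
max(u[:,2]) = 4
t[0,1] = 75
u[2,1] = 84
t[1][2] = 59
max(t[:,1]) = 75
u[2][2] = -94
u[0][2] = -14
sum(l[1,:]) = 54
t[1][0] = -5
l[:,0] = [-96, 27, 20]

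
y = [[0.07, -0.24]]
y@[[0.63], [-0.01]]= [[0.05]]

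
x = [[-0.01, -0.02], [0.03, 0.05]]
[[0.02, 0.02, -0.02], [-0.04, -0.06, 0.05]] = x @ [[-0.18, -0.87, -0.17], [-0.78, -0.75, 1.17]]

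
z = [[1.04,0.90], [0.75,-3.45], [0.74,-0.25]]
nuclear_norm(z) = 4.99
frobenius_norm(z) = 3.87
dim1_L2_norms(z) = [1.38, 3.53, 0.78]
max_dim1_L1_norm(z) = 4.2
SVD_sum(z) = [[-0.12, 0.7], [0.59, -3.48], [0.06, -0.36]] + [[1.16, 0.20], [0.16, 0.03], [0.68, 0.11]]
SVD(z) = [[0.20,0.86], [-0.97,0.12], [-0.1,0.5]] @ diag([3.6172677428713738, 1.3718870494258044]) @ [[-0.17, 0.99], [0.99, 0.17]]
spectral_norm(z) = 3.62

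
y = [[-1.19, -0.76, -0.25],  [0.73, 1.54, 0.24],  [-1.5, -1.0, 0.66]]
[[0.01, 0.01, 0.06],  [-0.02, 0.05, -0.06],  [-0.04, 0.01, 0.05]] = y@[[0.01, -0.04, -0.03], [-0.01, 0.05, -0.02], [-0.06, -0.0, -0.03]]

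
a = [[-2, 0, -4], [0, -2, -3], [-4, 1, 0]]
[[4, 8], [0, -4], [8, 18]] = a @ [[-2, -4], [0, 2], [0, 0]]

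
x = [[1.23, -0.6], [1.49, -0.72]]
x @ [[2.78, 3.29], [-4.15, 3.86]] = [[5.91, 1.73], [7.13, 2.12]]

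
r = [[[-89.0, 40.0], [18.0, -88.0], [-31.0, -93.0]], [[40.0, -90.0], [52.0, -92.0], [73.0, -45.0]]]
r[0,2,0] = -31.0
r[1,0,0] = 40.0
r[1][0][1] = -90.0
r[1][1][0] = 52.0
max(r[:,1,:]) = 52.0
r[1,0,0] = 40.0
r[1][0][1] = -90.0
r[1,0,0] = 40.0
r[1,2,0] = 73.0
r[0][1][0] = 18.0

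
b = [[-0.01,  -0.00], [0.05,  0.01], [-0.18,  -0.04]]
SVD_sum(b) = [[-0.01, -0.0],[0.05, 0.01],[-0.18, -0.04]] + [[-0.00, 0.0], [0.0, -0.0], [0.00, -0.00]]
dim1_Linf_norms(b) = [0.01, 0.05, 0.18]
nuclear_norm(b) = 0.19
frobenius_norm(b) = 0.19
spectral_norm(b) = 0.19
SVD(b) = [[-0.05, 0.9],[0.27, -0.41],[-0.96, -0.16]] @ diag([0.1915575032117558, 0.002392271572829011]) @ [[0.98, 0.21], [-0.21, 0.98]]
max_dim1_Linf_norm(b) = 0.18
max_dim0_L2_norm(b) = 0.19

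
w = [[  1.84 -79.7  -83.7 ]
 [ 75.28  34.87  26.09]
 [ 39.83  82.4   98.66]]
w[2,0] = 39.83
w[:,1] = [-79.7, 34.87, 82.4]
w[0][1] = -79.7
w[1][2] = 26.09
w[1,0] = 75.28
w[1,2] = 26.09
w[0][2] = -83.7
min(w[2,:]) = 39.83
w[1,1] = 34.87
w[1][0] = 75.28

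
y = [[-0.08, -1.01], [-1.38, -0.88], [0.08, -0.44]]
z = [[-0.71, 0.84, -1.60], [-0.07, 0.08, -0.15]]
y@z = [[0.13, -0.15, 0.28],[1.04, -1.23, 2.34],[-0.03, 0.03, -0.06]]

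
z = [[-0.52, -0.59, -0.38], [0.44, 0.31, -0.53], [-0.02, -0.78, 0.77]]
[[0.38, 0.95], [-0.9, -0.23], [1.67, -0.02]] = z @ [[-0.06, -0.84], [-1.2, -0.51], [0.95, -0.57]]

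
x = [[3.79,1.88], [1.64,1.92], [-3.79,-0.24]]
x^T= [[3.79, 1.64, -3.79], [1.88, 1.92, -0.24]]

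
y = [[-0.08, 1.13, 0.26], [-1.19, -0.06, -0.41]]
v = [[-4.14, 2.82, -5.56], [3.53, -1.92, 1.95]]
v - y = [[-4.06, 1.69, -5.82], [4.72, -1.86, 2.36]]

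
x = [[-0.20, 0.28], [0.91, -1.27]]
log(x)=[[(-6.44+0.43j),-1.50-0.60j], [(-4.89-1.94j),-0.69+2.71j]]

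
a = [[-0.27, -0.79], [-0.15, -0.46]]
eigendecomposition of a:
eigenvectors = [[0.95, 0.87], [-0.31, 0.50]]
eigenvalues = [-0.01, -0.72]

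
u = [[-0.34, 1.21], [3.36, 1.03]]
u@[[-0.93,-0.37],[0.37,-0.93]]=[[0.76, -1.00],[-2.74, -2.20]]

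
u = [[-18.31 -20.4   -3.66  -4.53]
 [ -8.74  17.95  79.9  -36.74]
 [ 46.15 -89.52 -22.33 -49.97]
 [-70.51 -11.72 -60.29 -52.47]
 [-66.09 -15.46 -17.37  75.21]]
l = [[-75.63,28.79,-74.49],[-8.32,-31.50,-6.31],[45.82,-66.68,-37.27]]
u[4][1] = -15.46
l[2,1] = -66.68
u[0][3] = -4.53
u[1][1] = 17.95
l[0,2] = -74.49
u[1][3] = -36.74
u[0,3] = -4.53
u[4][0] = -66.09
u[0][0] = -18.31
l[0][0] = -75.63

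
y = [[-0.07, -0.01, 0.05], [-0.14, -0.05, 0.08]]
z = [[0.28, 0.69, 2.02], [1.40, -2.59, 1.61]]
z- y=[[0.35, 0.7, 1.97], [1.54, -2.54, 1.53]]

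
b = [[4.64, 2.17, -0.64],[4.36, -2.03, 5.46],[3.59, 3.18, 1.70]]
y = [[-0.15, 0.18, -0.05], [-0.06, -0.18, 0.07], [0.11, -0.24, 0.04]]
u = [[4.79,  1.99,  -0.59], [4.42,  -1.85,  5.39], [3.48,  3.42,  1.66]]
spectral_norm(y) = 0.38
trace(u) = 4.60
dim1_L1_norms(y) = [0.38, 0.31, 0.39]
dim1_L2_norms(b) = [5.16, 7.28, 5.09]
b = u + y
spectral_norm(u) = 8.58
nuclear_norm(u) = 15.92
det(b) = -83.66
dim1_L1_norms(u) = [7.37, 11.66, 8.56]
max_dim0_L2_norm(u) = 7.39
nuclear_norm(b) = 15.76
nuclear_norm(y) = 0.55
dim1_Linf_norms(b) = [4.64, 5.46, 3.59]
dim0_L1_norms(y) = [0.32, 0.6, 0.16]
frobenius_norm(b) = 10.27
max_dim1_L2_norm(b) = 7.28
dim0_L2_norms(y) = [0.2, 0.35, 0.09]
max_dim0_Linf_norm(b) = 5.46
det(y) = -0.00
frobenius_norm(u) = 10.29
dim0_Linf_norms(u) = [4.79, 3.42, 5.39]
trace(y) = -0.29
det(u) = -93.00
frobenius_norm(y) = 0.41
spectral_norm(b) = 8.54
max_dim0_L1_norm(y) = 0.6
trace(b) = 4.31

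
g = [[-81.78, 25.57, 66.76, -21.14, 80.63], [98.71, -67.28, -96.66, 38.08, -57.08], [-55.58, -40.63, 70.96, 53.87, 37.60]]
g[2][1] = -40.63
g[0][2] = 66.76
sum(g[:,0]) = -38.650000000000006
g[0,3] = -21.14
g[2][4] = 37.6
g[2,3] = 53.87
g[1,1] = -67.28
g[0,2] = 66.76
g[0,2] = 66.76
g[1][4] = -57.08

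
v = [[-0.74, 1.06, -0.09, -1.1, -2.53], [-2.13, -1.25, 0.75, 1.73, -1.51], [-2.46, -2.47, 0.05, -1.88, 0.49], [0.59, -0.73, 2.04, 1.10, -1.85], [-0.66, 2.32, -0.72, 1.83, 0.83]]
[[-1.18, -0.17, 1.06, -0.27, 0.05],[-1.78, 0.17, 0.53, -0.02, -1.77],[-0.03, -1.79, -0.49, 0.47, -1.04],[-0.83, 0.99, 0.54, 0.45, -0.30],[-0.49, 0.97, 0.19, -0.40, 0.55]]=v@ [[0.36, 0.16, -0.06, -0.05, 0.16],[-0.07, 0.30, 0.16, 0.0, 0.59],[-0.0, 0.34, -0.00, 0.45, 0.48],[-0.25, 0.35, 0.04, -0.13, -0.34],[0.44, -0.02, -0.35, 0.16, 0.31]]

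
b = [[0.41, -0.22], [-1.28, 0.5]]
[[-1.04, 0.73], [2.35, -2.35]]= b@[[0.02, 1.98], [4.75, 0.37]]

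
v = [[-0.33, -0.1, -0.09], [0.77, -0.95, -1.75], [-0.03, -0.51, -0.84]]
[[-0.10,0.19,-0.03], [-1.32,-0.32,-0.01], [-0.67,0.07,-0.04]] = v@[[-0.05, -0.56, 0.01],[0.93, -0.04, 0.48],[0.23, -0.04, -0.25]]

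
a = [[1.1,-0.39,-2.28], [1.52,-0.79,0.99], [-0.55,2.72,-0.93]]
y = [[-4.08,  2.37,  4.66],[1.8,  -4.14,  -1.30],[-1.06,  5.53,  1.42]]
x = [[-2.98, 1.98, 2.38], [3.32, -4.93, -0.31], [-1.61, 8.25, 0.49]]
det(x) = 43.64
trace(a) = -0.62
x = y + a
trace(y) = -6.80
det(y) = 17.80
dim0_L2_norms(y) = [4.58, 7.3, 5.04]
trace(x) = -7.42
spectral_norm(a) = 3.29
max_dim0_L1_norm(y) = 12.04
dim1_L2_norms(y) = [6.63, 4.7, 5.81]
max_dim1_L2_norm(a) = 2.93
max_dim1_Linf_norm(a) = 2.72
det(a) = -10.93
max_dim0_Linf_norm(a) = 2.72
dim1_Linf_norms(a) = [2.28, 1.52, 2.72]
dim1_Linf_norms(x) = [2.98, 4.93, 8.25]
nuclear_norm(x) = 15.16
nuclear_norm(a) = 7.14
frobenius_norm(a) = 4.36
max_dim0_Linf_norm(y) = 5.53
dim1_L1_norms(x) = [7.34, 8.56, 10.35]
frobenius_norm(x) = 11.17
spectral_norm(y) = 9.13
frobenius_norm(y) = 9.99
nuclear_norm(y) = 13.64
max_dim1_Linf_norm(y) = 5.53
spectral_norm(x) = 10.59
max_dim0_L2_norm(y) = 7.3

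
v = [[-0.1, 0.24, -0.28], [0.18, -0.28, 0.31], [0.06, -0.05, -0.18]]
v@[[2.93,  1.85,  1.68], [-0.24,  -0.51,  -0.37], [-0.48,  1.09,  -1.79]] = [[-0.22, -0.61, 0.24],[0.45, 0.81, -0.15],[0.27, -0.06, 0.44]]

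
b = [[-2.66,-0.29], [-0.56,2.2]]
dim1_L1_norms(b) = [2.95, 2.76]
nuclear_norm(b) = 4.93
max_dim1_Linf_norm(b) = 2.66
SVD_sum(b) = [[-2.53, 0.46], [-0.93, 0.17]] + [[-0.13, -0.75], [0.37, 2.03]]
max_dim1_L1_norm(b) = 2.95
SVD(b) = [[-0.94, -0.34], [-0.34, 0.94]] @ diag([2.7335783955363295, 2.200192981412546]) @ [[0.98, -0.18], [0.18, 0.98]]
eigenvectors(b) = [[-0.99, 0.06], [-0.11, -1.00]]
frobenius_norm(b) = 3.51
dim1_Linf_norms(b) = [2.66, 2.2]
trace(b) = -0.46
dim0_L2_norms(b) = [2.72, 2.22]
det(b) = -6.01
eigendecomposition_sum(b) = [[-2.68, -0.16], [-0.31, -0.02]] + [[0.02, -0.13], [-0.25, 2.22]]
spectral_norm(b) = 2.73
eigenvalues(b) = [-2.69, 2.23]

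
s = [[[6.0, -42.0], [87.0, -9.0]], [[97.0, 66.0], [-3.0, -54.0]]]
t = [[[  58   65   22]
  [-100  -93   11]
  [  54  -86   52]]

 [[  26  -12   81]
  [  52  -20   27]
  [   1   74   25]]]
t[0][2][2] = 52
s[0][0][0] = 6.0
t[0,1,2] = 11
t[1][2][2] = 25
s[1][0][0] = 97.0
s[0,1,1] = -9.0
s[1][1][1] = -54.0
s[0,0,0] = 6.0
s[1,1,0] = -3.0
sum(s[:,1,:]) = 21.0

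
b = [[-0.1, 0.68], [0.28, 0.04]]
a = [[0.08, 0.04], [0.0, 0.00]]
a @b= [[0.00,0.06], [0.0,0.00]]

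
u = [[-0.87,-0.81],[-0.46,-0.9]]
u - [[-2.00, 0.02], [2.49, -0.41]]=[[1.13,-0.83], [-2.95,-0.49]]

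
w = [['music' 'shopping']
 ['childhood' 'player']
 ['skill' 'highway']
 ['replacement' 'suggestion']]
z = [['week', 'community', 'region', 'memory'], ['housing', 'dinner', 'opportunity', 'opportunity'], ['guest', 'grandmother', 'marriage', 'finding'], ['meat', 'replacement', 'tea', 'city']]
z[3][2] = 'tea'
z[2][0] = 'guest'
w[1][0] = 'childhood'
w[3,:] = ['replacement', 'suggestion']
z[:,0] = ['week', 'housing', 'guest', 'meat']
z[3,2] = 'tea'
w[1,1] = 'player'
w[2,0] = 'skill'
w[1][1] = 'player'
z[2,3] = 'finding'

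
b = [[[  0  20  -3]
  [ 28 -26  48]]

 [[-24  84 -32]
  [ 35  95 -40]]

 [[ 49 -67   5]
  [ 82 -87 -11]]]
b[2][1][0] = 82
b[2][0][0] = 49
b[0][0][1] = 20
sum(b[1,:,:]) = 118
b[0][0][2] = -3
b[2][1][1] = -87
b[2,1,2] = -11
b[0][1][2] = 48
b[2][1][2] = -11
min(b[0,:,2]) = -3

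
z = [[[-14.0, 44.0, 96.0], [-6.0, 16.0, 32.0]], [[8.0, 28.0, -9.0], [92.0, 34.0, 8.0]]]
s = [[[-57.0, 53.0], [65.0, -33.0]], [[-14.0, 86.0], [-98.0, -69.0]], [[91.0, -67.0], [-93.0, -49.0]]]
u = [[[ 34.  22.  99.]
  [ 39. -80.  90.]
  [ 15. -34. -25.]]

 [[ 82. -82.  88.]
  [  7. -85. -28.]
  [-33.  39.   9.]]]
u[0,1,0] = 39.0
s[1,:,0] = [-14.0, -98.0]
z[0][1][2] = 32.0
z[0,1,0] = -6.0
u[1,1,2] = -28.0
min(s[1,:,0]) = -98.0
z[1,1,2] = 8.0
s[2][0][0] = 91.0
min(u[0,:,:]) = -80.0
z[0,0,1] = 44.0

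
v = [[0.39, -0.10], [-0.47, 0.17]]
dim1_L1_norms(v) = [0.49, 0.64]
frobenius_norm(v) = 0.64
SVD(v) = [[-0.63, 0.78], [0.78, 0.63]] @ diag([0.6410878912987993, 0.030105076483194142]) @ [[-0.95,0.30],[0.3,0.95]]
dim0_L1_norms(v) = [0.86, 0.27]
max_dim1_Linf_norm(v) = 0.47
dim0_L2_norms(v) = [0.61, 0.2]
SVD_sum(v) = [[0.38, -0.12], [-0.48, 0.15]] + [[0.01, 0.02], [0.01, 0.02]]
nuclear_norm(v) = 0.67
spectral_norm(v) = 0.64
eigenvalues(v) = [0.52, 0.04]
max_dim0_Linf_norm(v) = 0.47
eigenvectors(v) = [[0.60, 0.27],  [-0.80, 0.96]]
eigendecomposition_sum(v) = [[0.38, -0.11], [-0.51, 0.14]] + [[0.01, 0.01],[0.04, 0.03]]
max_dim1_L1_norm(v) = 0.64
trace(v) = 0.56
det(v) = 0.02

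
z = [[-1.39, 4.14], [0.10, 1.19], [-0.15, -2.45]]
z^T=[[-1.39, 0.1, -0.15], [4.14, 1.19, -2.45]]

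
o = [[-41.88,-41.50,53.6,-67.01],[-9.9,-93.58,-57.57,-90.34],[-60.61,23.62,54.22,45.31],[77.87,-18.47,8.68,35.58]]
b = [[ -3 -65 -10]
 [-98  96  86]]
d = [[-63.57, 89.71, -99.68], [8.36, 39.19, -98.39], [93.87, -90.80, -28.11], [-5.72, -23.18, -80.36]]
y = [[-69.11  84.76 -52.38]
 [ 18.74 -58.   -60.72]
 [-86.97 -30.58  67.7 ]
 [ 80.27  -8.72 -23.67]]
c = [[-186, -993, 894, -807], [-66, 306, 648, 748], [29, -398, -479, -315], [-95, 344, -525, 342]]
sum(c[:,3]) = -32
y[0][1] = 84.76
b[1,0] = -98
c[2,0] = 29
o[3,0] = 77.87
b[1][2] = 86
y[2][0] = -86.97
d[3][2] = -80.36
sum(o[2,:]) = 62.540000000000006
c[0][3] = -807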